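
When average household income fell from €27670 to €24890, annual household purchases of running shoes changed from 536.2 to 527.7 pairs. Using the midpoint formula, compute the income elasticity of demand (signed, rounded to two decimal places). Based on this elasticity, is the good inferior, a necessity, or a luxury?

0.15; necessity

%ΔQ = (527.7 − 536.2)/[( 536.2 + 527.7)/2] = -8.5/531.95 = -0.015978…
%ΔIncome = (24890 − 27670)/[( 27670 + 24890)/2] = -2780/26280 = -0.105783…
E_income = (-8.5/531.95) / (-2780/26280) = 0.1510…
0 < E_income < 1 ⇒ normal good, necessity.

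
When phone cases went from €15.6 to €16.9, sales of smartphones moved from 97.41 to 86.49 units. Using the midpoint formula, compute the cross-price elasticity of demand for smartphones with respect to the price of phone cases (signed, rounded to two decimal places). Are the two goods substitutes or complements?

-1.48; complements

%ΔQ_{smartphones} = (86.49 − 97.41)/avg = -10.92/91.95 = -0.118760…
%ΔP_{phone cases} = (16.9 − 15.6)/avg = 1.3/16.25 = 0.08
E_cross = (-10.92/91.95) / (1.3/16.25) = -1.4845…
E_cross < 0 ⇒ the goods are complements.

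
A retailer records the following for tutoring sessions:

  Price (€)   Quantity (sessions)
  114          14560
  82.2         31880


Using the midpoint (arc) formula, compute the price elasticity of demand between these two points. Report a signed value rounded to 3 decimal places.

%ΔQ = (31880 − 14560) / [(14560 + 31880)/2] = 17320/23220 = 0.745908…
%ΔP = (82.2 − 114) / [(114 + 82.2)/2] = -31.8/98.1 = -0.324159…
Arc Ed = %ΔQ / %ΔP = (17320/23220) / (-31.8/98.1) = -2.30105…

-2.301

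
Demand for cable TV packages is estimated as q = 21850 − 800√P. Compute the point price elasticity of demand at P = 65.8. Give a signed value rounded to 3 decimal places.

-0.211

dq/dP = −800/(2√P) = -49.3114. At P = 65.8, q = 15360.6.
Ed = (dq/dP)·(P/q) = (-49.3114) × (65.8/15360.6) = -0.21123…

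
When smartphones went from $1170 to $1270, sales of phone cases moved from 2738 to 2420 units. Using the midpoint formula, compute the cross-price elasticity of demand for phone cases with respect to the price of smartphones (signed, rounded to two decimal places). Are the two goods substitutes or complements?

-1.50; complements

%ΔQ_{phone cases} = (2420 − 2738)/avg = -318/2579 = -0.123303…
%ΔP_{smartphones} = (1270 − 1170)/avg = 100/1220 = 0.081967…
E_cross = (-318/2579) / (100/1220) = -1.5043…
E_cross < 0 ⇒ the goods are complements.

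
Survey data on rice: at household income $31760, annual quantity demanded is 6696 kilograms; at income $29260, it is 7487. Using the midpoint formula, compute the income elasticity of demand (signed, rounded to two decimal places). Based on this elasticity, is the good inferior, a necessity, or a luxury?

-1.36; inferior

%ΔQ = (7487 − 6696)/[( 6696 + 7487)/2] = 791/7091.5 = 0.111541…
%ΔIncome = (29260 − 31760)/[( 31760 + 29260)/2] = -2500/30510 = -0.081940…
E_income = (791/7091.5) / (-2500/30510) = -1.3612…
E_income < 0 ⇒ inferior good.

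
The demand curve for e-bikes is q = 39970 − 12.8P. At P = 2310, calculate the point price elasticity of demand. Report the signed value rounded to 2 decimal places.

-2.84

dq/dP = −12.8. At P = 2310, q = 39970 − 12.8(2310) = 10402.
Ed = (dq/dP)·(P/q) = −12.8 × (2310/10402) = -2.8425…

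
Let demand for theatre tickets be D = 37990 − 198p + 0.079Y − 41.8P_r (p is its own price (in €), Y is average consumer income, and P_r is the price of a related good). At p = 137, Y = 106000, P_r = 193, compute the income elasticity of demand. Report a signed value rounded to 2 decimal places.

0.75

At the given values, D = 37990 − 198(137) + 0.079(106000) − 41.8(193) = 11170.6.
∂D/∂Y = 0.079.
E = (0.079) × (106000/11170.6) = 0.7496…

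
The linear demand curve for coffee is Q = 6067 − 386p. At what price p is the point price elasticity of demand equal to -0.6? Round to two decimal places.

5.89

Ed = −386p/(6067 − 386p). Set this equal to -0.6:
386p = 0.6·(6067 − 386p) ⇒ 386p(1 + 0.6) = 0.6·6067
p = 0.6·6067 / (386·1.6) = 5.8941…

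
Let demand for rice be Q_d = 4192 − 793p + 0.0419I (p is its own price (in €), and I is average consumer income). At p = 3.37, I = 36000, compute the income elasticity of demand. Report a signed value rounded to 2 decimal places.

At the given values, Q_d = 4192 − 793(3.37) + 0.0419(36000) = 3027.99.
∂Q_d/∂I = 0.0419.
E = (0.0419) × (36000/3027.99) = 0.4981…

0.50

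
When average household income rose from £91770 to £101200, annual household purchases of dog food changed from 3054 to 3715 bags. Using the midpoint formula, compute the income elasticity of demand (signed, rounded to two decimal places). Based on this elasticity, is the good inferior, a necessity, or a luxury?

%ΔQ = (3715 − 3054)/[( 3054 + 3715)/2] = 661/3384.5 = 0.195302…
%ΔIncome = (101200 − 91770)/[( 91770 + 101200)/2] = 9430/96485 = 0.097735…
E_income = (661/3384.5) / (9430/96485) = 1.9982…
E_income > 1 ⇒ normal good, luxury.

2.00; luxury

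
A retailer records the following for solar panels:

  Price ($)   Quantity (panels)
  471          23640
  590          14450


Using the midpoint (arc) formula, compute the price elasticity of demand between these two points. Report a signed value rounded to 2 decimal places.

-2.15

%ΔQ = (14450 − 23640) / [(23640 + 14450)/2] = -9190/19045 = -0.482541…
%ΔP = (590 − 471) / [(471 + 590)/2] = 119/530.5 = 0.224316…
Arc Ed = %ΔQ / %ΔP = (-9190/19045) / (119/530.5) = -2.1511…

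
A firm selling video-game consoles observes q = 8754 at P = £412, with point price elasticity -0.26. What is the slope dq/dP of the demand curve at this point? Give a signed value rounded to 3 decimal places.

Ed = (dq/dP)·(P/q) ⇒ dq/dP = Ed·q/P = (-0.26)·8754/412 = -5.52436…

-5.524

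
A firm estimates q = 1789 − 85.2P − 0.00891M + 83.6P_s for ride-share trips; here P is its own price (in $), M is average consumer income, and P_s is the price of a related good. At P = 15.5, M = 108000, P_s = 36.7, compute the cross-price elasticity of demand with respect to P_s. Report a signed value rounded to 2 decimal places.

1.19

At the given values, q = 1789 − 85.2(15.5) − 0.00891(108000) + 83.6(36.7) = 2574.24.
∂q/∂P_s = 83.6.
E = (83.6) × (36.7/2574.24) = 1.1918…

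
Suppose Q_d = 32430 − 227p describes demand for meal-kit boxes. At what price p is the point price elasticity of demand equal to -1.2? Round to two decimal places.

77.93

Ed = −227p/(32430 − 227p). Set this equal to -1.2:
227p = 1.2·(32430 − 227p) ⇒ 227p(1 + 1.2) = 1.2·32430
p = 1.2·32430 / (227·2.2) = 77.9255…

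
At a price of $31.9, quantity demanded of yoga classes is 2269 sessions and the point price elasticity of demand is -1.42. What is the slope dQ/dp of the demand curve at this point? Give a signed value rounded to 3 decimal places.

-101.003

Ed = (dQ/dp)·(p/Q) ⇒ dQ/dp = Ed·Q/p = (-1.42)·2269/31.9 = -101.00250…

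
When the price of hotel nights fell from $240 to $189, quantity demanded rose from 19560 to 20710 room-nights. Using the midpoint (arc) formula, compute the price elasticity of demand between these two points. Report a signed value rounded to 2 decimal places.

%ΔQ = (20710 − 19560) / [(19560 + 20710)/2] = 1150/20135 = 0.057114…
%ΔP = (189 − 240) / [(240 + 189)/2] = -51/214.5 = -0.237762…
Arc Ed = %ΔQ / %ΔP = (1150/20135) / (-51/214.5) = -0.2402…

-0.24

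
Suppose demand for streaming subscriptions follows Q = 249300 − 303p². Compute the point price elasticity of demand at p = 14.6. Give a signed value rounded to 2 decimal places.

-0.70

dQ/dp = −2·303·p = -8847.6. At p = 14.6, Q = 184712.52.
Ed = (dQ/dp)·(p/Q) = (-8847.6) × (14.6/184712.52) = -0.6993…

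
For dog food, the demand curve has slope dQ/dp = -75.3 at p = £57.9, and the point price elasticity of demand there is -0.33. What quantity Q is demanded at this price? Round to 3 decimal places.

Ed = (dQ/dp)·(p/Q) ⇒ Q = (dQ/dp)·p/Ed = (-75.3)·57.9/(-0.33) = 13211.72727…

13211.727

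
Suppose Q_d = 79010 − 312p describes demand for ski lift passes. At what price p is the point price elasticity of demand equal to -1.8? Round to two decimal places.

162.80

Ed = −312p/(79010 − 312p). Set this equal to -1.8:
312p = 1.8·(79010 − 312p) ⇒ 312p(1 + 1.8) = 1.8·79010
p = 1.8·79010 / (312·2.8) = 162.7953…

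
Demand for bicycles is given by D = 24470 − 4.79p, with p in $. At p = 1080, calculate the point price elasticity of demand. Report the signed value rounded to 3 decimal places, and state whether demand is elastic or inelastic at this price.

dD/dp = −4.79. At p = 1080, D = 24470 − 4.79(1080) = 19296.8.
Ed = (dD/dp)·(p/D) = −4.79 × (1080/19296.8) = -0.26808…
|Ed| = 0.268 < 1, so demand is inelastic.

-0.268; inelastic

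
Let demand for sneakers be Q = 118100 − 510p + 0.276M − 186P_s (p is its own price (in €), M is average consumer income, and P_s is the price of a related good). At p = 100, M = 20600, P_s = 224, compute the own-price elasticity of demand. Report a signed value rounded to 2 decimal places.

-1.64

At the given values, Q = 118100 − 510(100) + 0.276(20600) − 186(224) = 31121.6.
∂Q/∂p = −510.
E = (-510) × (100/31121.6) = -1.6387…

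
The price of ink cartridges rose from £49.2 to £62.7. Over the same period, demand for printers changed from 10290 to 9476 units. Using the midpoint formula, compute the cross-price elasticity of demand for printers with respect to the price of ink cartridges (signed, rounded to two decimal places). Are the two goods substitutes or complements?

-0.34; complements

%ΔQ_{printers} = (9476 − 10290)/avg = -814/9883 = -0.082363…
%ΔP_{ink cartridges} = (62.7 − 49.2)/avg = 13.5/55.95 = 0.241286…
E_cross = (-814/9883) / (13.5/55.95) = -0.3413…
E_cross < 0 ⇒ the goods are complements.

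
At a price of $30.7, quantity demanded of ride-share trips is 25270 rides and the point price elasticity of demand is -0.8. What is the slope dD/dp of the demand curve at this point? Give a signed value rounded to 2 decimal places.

-658.50

Ed = (dD/dp)·(p/D) ⇒ dD/dp = Ed·D/p = (-0.8)·25270/30.7 = -658.5016…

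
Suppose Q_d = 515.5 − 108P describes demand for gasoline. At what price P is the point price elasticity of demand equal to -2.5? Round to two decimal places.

Ed = −108P/(515.5 − 108P). Set this equal to -2.5:
108P = 2.5·(515.5 − 108P) ⇒ 108P(1 + 2.5) = 2.5·515.5
P = 2.5·515.5 / (108·3.5) = 3.4093…

3.41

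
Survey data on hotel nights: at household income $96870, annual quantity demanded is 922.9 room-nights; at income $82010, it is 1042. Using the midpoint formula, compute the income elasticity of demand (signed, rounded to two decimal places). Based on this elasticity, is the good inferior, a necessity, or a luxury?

-0.73; inferior

%ΔQ = (1042 − 922.9)/[( 922.9 + 1042)/2] = 119.1/982.45 = 0.121227…
%ΔIncome = (82010 − 96870)/[( 96870 + 82010)/2] = -14860/89440 = -0.166144…
E_income = (119.1/982.45) / (-14860/89440) = -0.7296…
E_income < 0 ⇒ inferior good.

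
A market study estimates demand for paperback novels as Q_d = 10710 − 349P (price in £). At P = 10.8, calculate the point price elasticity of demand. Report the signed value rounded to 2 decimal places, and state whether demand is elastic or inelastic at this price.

dQ_d/dP = −349. At P = 10.8, Q_d = 10710 − 349(10.8) = 6940.8.
Ed = (dQ_d/dP)·(P/Q_d) = −349 × (10.8/6940.8) = -0.5430…
|Ed| = 0.54 < 1, so demand is inelastic.

-0.54; inelastic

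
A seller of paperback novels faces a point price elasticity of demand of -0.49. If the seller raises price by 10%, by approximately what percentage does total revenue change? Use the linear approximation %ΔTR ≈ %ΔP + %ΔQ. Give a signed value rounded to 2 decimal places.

+5.10%

%ΔQ ≈ Ed × %ΔP = (-0.49) × (+10%) = -4.9000%
%ΔTR ≈ %ΔP + %ΔQ = (+10%) + (-4.9000%) = +5.1000%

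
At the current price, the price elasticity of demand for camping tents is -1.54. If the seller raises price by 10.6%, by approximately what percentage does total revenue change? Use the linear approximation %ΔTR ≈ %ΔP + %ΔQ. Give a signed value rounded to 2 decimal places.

%ΔQ ≈ Ed × %ΔP = (-1.54) × (+10.6%) = -16.3240%
%ΔTR ≈ %ΔP + %ΔQ = (+10.6%) + (-16.3240%) = -5.7240%

-5.72%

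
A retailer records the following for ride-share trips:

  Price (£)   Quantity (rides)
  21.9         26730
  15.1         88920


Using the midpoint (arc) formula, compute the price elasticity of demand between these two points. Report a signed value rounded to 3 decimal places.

-2.926

%ΔQ = (88920 − 26730) / [(26730 + 88920)/2] = 62190/57825 = 1.075486…
%ΔP = (15.1 − 21.9) / [(21.9 + 15.1)/2] = -6.8/18.5 = -0.367567…
Arc Ed = %ΔQ / %ΔP = (62190/57825) / (-6.8/18.5) = -2.92595…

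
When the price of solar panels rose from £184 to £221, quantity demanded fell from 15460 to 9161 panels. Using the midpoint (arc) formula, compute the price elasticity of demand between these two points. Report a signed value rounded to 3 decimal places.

-2.800

%ΔQ = (9161 − 15460) / [(15460 + 9161)/2] = -6299/12310.5 = -0.511677…
%ΔP = (221 − 184) / [(184 + 221)/2] = 37/202.5 = 0.182716…
Arc Ed = %ΔQ / %ΔP = (-6299/12310.5) / (37/202.5) = -2.80039…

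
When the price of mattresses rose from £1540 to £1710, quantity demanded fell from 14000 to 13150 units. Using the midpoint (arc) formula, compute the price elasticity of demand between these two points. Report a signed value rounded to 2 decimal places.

%ΔQ = (13150 − 14000) / [(14000 + 13150)/2] = -850/13575 = -0.062615…
%ΔP = (1710 − 1540) / [(1540 + 1710)/2] = 170/1625 = 0.104615…
Arc Ed = %ΔQ / %ΔP = (-850/13575) / (170/1625) = -0.5985…

-0.60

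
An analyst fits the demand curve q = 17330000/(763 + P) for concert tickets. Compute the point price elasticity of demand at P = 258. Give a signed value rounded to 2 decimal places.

dq/dP = −17330000/(763 + P)² = -16.6244. At P = 258, q = 16973.6.
Ed = (dq/dP)·(P/q) = (-16.6244) × (258/16973.6) = -0.2526…

-0.25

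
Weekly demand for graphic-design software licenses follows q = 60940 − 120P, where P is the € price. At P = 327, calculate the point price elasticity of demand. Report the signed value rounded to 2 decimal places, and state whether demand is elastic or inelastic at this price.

-1.81; elastic

dq/dP = −120. At P = 327, q = 60940 − 120(327) = 21700.
Ed = (dq/dP)·(P/q) = −120 × (327/21700) = -1.8082…
|Ed| = 1.81 > 1, so demand is elastic.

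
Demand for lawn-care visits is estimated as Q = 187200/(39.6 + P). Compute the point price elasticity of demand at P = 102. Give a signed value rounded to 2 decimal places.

dQ/dP = −187200/(39.6 + P)² = -9.3364. At P = 102, Q = 1322.03.
Ed = (dQ/dP)·(P/Q) = (-9.3364) × (102/1322.03) = -0.7203…

-0.72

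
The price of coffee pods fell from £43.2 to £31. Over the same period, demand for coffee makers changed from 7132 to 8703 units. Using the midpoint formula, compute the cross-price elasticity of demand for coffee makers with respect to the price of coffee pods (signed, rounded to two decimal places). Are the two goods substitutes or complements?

-0.60; complements

%ΔQ_{coffee makers} = (8703 − 7132)/avg = 1571/7917.5 = 0.198421…
%ΔP_{coffee pods} = (31 − 43.2)/avg = -12.2/37.1 = -0.328840…
E_cross = (1571/7917.5) / (-12.2/37.1) = -0.6033…
E_cross < 0 ⇒ the goods are complements.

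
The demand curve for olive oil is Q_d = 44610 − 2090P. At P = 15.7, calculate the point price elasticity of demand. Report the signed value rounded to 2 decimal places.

-2.78

dQ_d/dP = −2090. At P = 15.7, Q_d = 44610 − 2090(15.7) = 11797.
Ed = (dQ_d/dP)·(P/Q_d) = −2090 × (15.7/11797) = -2.7814…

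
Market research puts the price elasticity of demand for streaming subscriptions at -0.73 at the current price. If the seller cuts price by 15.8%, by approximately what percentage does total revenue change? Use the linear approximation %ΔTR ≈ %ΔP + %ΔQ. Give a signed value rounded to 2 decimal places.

-4.27%

%ΔQ ≈ Ed × %ΔP = (-0.73) × (-15.8%) = +11.5340%
%ΔTR ≈ %ΔP + %ΔQ = (-15.8%) + (+11.5340%) = -4.2660%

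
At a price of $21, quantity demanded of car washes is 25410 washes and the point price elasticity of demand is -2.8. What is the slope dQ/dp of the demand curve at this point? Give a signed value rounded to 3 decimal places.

-3388.000

Ed = (dQ/dp)·(p/Q) ⇒ dQ/dp = Ed·Q/p = (-2.8)·25410/21 = -3388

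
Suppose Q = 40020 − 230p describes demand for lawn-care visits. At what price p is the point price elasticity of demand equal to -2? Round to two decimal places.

Ed = −230p/(40020 − 230p). Set this equal to -2:
230p = 2·(40020 − 230p) ⇒ 230p(1 + 2) = 2·40020
p = 2·40020 / (230·3) = 116

116.00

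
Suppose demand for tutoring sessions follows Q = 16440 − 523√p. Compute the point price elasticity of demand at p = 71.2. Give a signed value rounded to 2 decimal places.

-0.18

dQ/dp = −523/(2√p) = -30.9907. At p = 71.2, Q = 12026.9.
Ed = (dQ/dp)·(p/Q) = (-30.9907) × (71.2/12026.9) = -0.1834…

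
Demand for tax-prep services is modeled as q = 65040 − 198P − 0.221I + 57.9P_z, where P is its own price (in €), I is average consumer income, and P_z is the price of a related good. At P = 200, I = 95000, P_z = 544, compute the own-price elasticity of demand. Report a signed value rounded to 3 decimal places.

-1.102

At the given values, q = 65040 − 198(200) − 0.221(95000) + 57.9(544) = 35942.6.
∂q/∂P = −198.
E = (-198) × (200/35942.6) = -1.10175…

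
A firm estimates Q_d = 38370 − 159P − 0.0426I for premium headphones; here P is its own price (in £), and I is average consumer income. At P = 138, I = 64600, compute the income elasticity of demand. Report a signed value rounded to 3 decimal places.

At the given values, Q_d = 38370 − 159(138) − 0.0426(64600) = 13676.04.
∂Q_d/∂I = -0.0426.
E = (-0.0426) × (64600/13676.04) = -0.20122…

-0.201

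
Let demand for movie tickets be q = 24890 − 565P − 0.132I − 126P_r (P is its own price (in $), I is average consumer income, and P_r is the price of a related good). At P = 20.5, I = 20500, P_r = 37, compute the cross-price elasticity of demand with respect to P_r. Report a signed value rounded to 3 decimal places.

-0.785

At the given values, q = 24890 − 565(20.5) − 0.132(20500) − 126(37) = 5939.5.
∂q/∂P_r = -126.
E = (-126) × (37/5939.5) = -0.78491…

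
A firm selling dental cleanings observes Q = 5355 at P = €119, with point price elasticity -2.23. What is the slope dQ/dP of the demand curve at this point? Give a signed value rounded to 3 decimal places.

-100.350

Ed = (dQ/dP)·(P/Q) ⇒ dQ/dP = Ed·Q/P = (-2.23)·5355/119 = -100.35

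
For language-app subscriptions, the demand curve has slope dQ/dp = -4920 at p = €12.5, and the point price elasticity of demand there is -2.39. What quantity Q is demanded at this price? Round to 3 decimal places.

25732.218

Ed = (dQ/dp)·(p/Q) ⇒ Q = (dQ/dp)·p/Ed = (-4920)·12.5/(-2.39) = 25732.21757…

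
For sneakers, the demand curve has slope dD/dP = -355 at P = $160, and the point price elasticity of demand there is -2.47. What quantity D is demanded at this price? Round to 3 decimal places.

22995.951

Ed = (dD/dP)·(P/D) ⇒ D = (dD/dP)·P/Ed = (-355)·160/(-2.47) = 22995.95141…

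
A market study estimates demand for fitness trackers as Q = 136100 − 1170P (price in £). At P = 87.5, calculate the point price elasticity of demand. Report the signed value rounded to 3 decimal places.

-3.036

dQ/dP = −1170. At P = 87.5, Q = 136100 − 1170(87.5) = 33725.
Ed = (dQ/dP)·(P/Q) = −1170 × (87.5/33725) = -3.03558…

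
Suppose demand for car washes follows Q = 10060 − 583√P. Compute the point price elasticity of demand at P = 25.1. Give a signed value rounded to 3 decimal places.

dQ/dP = −583/(2√P) = -58.1837. At P = 25.1, Q = 7139.18.
Ed = (dQ/dP)·(P/Q) = (-58.1837) × (25.1/7139.18) = -0.20456…

-0.205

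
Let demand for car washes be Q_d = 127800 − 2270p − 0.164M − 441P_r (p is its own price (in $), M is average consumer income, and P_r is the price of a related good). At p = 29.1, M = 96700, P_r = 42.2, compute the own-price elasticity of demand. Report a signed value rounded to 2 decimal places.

-2.42

At the given values, Q_d = 127800 − 2270(29.1) − 0.164(96700) − 441(42.2) = 27274.
∂Q_d/∂p = −2270.
E = (-2270) × (29.1/27274) = -2.4219…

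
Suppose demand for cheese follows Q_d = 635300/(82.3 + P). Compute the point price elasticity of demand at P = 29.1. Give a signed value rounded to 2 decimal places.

-0.26

dQ_d/dP = −635300/(82.3 + P)² = -51.1928. At P = 29.1, Q_d = 5702.87.
Ed = (dQ_d/dP)·(P/Q_d) = (-51.1928) × (29.1/5702.87) = -0.2612…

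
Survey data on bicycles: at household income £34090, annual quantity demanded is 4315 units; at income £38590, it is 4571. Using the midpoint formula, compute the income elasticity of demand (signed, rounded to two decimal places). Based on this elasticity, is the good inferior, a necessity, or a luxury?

%ΔQ = (4571 − 4315)/[( 4315 + 4571)/2] = 256/4443 = 0.057618…
%ΔIncome = (38590 − 34090)/[( 34090 + 38590)/2] = 4500/36340 = 0.123830…
E_income = (256/4443) / (4500/36340) = 0.4653…
0 < E_income < 1 ⇒ normal good, necessity.

0.47; necessity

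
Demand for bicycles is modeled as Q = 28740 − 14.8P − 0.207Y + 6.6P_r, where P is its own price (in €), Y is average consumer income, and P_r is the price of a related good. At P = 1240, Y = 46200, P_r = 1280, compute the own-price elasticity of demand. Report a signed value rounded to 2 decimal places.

At the given values, Q = 28740 − 14.8(1240) − 0.207(46200) + 6.6(1280) = 9272.6.
∂Q/∂P = −14.8.
E = (-14.8) × (1240/9272.6) = -1.9791…

-1.98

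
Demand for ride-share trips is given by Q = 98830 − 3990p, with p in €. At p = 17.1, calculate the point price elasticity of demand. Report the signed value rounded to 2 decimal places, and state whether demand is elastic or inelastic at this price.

dQ/dp = −3990. At p = 17.1, Q = 98830 − 3990(17.1) = 30601.
Ed = (dQ/dp)·(p/Q) = −3990 × (17.1/30601) = -2.2296…
|Ed| = 2.23 > 1, so demand is elastic.

-2.23; elastic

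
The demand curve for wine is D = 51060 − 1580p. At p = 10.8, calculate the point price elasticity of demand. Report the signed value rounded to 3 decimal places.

dD/dp = −1580. At p = 10.8, D = 51060 − 1580(10.8) = 33996.
Ed = (dD/dp)·(p/D) = −1580 × (10.8/33996) = -0.50194…

-0.502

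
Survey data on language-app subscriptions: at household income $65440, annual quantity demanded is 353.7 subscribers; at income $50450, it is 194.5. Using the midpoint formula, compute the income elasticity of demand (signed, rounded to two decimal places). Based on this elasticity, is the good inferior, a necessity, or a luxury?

2.25; luxury

%ΔQ = (194.5 − 353.7)/[( 353.7 + 194.5)/2] = -159.2/274.1 = -0.580809…
%ΔIncome = (50450 − 65440)/[( 65440 + 50450)/2] = -14990/57945 = -0.258693…
E_income = (-159.2/274.1) / (-14990/57945) = 2.2451…
E_income > 1 ⇒ normal good, luxury.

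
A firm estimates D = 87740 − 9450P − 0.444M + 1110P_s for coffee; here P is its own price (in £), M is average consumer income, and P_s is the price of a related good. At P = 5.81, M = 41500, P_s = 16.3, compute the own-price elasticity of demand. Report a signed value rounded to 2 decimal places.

At the given values, D = 87740 − 9450(5.81) − 0.444(41500) + 1110(16.3) = 32502.5.
∂D/∂P = −9450.
E = (-9450) × (5.81/32502.5) = -1.6892…

-1.69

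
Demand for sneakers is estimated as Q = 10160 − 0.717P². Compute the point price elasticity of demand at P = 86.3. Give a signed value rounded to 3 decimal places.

-2.216

dQ/dP = −2·0.717·P = -123.7542. At P = 86.3, Q = 4820.00627.
Ed = (dQ/dP)·(P/Q) = (-123.7542) × (86.3/4820.00627) = -2.21576…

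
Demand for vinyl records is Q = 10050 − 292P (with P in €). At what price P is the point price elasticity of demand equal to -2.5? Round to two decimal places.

24.58

Ed = −292P/(10050 − 292P). Set this equal to -2.5:
292P = 2.5·(10050 − 292P) ⇒ 292P(1 + 2.5) = 2.5·10050
P = 2.5·10050 / (292·3.5) = 24.5841…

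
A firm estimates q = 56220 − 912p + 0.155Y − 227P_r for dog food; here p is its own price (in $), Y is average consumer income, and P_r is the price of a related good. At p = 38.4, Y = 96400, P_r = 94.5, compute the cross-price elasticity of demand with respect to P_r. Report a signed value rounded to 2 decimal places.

At the given values, q = 56220 − 912(38.4) + 0.155(96400) − 227(94.5) = 14689.7.
∂q/∂P_r = -227.
E = (-227) × (94.5/14689.7) = -1.4603…

-1.46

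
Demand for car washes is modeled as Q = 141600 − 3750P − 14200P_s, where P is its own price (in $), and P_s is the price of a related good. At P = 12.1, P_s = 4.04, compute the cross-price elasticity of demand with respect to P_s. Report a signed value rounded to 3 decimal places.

At the given values, Q = 141600 − 3750(12.1) − 14200(4.04) = 38857.
∂Q/∂P_s = -14200.
E = (-14200) × (4.04/38857) = -1.47638…

-1.476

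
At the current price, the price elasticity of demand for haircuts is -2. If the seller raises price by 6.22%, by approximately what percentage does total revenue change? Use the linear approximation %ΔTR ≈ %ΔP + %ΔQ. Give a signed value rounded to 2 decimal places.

-6.22%

%ΔQ ≈ Ed × %ΔP = (-2) × (+6.22%) = -12.4400%
%ΔTR ≈ %ΔP + %ΔQ = (+6.22%) + (-12.4400%) = -6.2200%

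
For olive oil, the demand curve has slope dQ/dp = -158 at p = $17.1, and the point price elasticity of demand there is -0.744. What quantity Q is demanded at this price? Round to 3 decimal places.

Ed = (dQ/dp)·(p/Q) ⇒ Q = (dQ/dp)·p/Ed = (-158)·17.1/(-0.744) = 3631.45161…

3631.452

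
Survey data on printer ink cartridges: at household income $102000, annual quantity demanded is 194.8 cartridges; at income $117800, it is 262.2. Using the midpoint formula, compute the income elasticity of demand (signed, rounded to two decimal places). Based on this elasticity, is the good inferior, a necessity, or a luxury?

2.05; luxury

%ΔQ = (262.2 − 194.8)/[( 194.8 + 262.2)/2] = 67.4/228.5 = 0.294967…
%ΔIncome = (117800 − 102000)/[( 102000 + 117800)/2] = 15800/109900 = 0.143767…
E_income = (67.4/228.5) / (15800/109900) = 2.0517…
E_income > 1 ⇒ normal good, luxury.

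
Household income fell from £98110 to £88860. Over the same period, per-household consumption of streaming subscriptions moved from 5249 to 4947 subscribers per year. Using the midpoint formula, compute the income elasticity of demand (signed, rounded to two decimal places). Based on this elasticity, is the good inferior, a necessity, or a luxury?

%ΔQ = (4947 − 5249)/[( 5249 + 4947)/2] = -302/5098 = -0.059238…
%ΔIncome = (88860 − 98110)/[( 98110 + 88860)/2] = -9250/93485 = -0.098946…
E_income = (-302/5098) / (-9250/93485) = 0.5986…
0 < E_income < 1 ⇒ normal good, necessity.

0.60; necessity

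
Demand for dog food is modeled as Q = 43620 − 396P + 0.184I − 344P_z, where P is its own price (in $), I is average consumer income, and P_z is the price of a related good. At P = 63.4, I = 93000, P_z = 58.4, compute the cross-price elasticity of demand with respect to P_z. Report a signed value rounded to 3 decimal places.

At the given values, Q = 43620 − 396(63.4) + 0.184(93000) − 344(58.4) = 15536.
∂Q/∂P_z = -344.
E = (-344) × (58.4/15536) = -1.29309…

-1.293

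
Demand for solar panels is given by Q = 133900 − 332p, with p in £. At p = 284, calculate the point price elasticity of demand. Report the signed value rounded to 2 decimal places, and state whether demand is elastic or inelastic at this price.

dQ/dp = −332. At p = 284, Q = 133900 − 332(284) = 39612.
Ed = (dQ/dp)·(p/Q) = −332 × (284/39612) = -2.3802…
|Ed| = 2.38 > 1, so demand is elastic.

-2.38; elastic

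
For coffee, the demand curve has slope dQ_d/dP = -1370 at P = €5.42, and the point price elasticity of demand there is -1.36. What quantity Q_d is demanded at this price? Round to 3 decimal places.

Ed = (dQ_d/dP)·(P/Q_d) ⇒ Q_d = (dQ_d/dP)·P/Ed = (-1370)·5.42/(-1.36) = 5459.85294…

5459.853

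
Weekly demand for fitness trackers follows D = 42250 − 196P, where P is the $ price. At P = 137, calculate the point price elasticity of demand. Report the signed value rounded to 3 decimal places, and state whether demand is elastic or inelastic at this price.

-1.744; elastic

dD/dP = −196. At P = 137, D = 42250 − 196(137) = 15398.
Ed = (dD/dP)·(P/D) = −196 × (137/15398) = -1.74386…
|Ed| = 1.744 > 1, so demand is elastic.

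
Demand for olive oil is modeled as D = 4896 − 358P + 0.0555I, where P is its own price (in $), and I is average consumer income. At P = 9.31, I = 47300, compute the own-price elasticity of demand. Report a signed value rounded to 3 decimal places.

-0.796

At the given values, D = 4896 − 358(9.31) + 0.0555(47300) = 4188.17.
∂D/∂P = −358.
E = (-358) × (9.31/4188.17) = -0.79580…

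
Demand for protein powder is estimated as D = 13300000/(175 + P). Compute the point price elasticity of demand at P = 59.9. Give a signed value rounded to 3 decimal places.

-0.255

dD/dP = −13300000/(175 + P)² = -241.038. At P = 59.9, D = 56619.8.
Ed = (dD/dP)·(P/D) = (-241.038) × (59.9/56619.8) = -0.25500…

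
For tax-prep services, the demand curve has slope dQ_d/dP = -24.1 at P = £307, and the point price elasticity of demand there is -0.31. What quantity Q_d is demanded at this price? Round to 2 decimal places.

23866.77

Ed = (dQ_d/dP)·(P/Q_d) ⇒ Q_d = (dQ_d/dP)·P/Ed = (-24.1)·307/(-0.31) = 23866.7741…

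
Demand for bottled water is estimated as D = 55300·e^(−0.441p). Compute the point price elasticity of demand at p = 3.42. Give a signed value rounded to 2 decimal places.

dD/dp = −0.441·D = -5397. At p = 3.42, D = 12238.1.
Ed = (dD/dp)·(p/D) = (-5397) × (3.42/12238.1) = -1.5082…

-1.51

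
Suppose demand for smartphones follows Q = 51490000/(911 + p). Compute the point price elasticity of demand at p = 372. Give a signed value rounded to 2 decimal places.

-0.29

dQ/dp = −51490000/(911 + p)² = -31.2802. At p = 372, Q = 40132.5.
Ed = (dQ/dp)·(p/Q) = (-31.2802) × (372/40132.5) = -0.2899…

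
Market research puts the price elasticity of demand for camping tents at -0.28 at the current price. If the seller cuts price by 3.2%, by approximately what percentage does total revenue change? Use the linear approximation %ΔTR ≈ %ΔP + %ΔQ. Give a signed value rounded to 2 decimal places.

-2.30%

%ΔQ ≈ Ed × %ΔP = (-0.28) × (-3.2%) = +0.8960%
%ΔTR ≈ %ΔP + %ΔQ = (-3.2%) + (+0.8960%) = -2.3040%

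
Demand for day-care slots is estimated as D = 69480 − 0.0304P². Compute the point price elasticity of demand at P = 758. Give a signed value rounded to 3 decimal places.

dD/dP = −2·0.0304·P = -46.0864. At P = 758, D = 52013.2544.
Ed = (dD/dP)·(P/D) = (-46.0864) × (758/52013.2544) = -0.67162…

-0.672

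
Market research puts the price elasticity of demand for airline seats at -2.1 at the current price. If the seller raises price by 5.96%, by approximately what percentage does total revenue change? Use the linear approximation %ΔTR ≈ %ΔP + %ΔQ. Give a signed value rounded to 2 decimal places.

-6.56%

%ΔQ ≈ Ed × %ΔP = (-2.1) × (+5.96%) = -12.5160%
%ΔTR ≈ %ΔP + %ΔQ = (+5.96%) + (-12.5160%) = -6.5560%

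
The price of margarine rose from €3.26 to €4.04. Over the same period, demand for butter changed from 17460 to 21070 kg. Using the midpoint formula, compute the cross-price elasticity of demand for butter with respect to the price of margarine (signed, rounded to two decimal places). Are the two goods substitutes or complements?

%ΔQ_{butter} = (21070 − 17460)/avg = 3610/19265 = 0.187386…
%ΔP_{margarine} = (4.04 − 3.26)/avg = 0.78/3.65 = 0.213698…
E_cross = (3610/19265) / (0.78/3.65) = 0.8768…
E_cross > 0 ⇒ the goods are substitutes.

0.88; substitutes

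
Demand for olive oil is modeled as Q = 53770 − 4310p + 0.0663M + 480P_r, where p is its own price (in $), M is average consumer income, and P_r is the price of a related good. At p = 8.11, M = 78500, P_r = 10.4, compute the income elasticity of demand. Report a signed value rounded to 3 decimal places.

At the given values, Q = 53770 − 4310(8.11) + 0.0663(78500) + 480(10.4) = 29012.45.
∂Q/∂M = 0.0663.
E = (0.0663) × (78500/29012.45) = 0.17939…

0.179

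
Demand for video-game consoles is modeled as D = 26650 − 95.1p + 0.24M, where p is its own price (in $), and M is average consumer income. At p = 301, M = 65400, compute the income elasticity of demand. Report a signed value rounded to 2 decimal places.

At the given values, D = 26650 − 95.1(301) + 0.24(65400) = 13720.9.
∂D/∂M = 0.24.
E = (0.24) × (65400/13720.9) = 1.1439…

1.14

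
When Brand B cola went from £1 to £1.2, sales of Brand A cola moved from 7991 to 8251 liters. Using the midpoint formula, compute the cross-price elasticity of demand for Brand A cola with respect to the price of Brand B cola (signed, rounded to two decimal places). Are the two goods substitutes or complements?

%ΔQ_{Brand A cola} = (8251 − 7991)/avg = 260/8121 = 0.032015…
%ΔP_{Brand B cola} = (1.2 − 1)/avg = 0.2/1.1 = 0.181818…
E_cross = (260/8121) / (0.2/1.1) = 0.1760…
E_cross > 0 ⇒ the goods are substitutes.

0.18; substitutes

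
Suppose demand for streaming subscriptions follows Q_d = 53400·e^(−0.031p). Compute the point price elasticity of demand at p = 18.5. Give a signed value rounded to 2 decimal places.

dQ_d/dp = −0.031·Q_d = -932.9. At p = 18.5, Q_d = 30093.5.
Ed = (dQ_d/dp)·(p/Q_d) = (-932.9) × (18.5/30093.5) = -0.5735

-0.57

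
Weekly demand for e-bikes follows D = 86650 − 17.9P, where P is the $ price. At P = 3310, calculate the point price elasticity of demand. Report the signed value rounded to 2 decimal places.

dD/dP = −17.9. At P = 3310, D = 86650 − 17.9(3310) = 27401.
Ed = (dD/dP)·(P/D) = −17.9 × (3310/27401) = -2.1622…

-2.16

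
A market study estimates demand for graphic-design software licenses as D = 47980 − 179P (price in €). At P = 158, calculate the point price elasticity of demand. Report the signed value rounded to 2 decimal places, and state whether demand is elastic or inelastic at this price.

-1.44; elastic

dD/dP = −179. At P = 158, D = 47980 − 179(158) = 19698.
Ed = (dD/dP)·(P/D) = −179 × (158/19698) = -1.4357…
|Ed| = 1.44 > 1, so demand is elastic.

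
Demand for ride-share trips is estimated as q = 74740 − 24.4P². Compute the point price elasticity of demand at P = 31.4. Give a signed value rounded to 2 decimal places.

dq/dP = −2·24.4·P = -1532.32. At P = 31.4, q = 50682.576.
Ed = (dq/dP)·(P/q) = (-1532.32) × (31.4/50682.576) = -0.9493…

-0.95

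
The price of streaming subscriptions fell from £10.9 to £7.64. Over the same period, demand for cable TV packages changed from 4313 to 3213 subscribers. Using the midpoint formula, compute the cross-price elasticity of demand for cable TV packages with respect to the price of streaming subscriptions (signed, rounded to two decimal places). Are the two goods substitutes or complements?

%ΔQ_{cable TV packages} = (3213 − 4313)/avg = -1100/3763 = -0.292319…
%ΔP_{streaming subscriptions} = (7.64 − 10.9)/avg = -3.26/9.27 = -0.351672…
E_cross = (-1100/3763) / (-3.26/9.27) = 0.8312…
E_cross > 0 ⇒ the goods are substitutes.

0.83; substitutes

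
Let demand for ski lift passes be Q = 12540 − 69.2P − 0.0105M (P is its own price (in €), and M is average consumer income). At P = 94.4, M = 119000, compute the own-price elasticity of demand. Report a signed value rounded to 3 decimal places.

-1.373

At the given values, Q = 12540 − 69.2(94.4) − 0.0105(119000) = 4758.02.
∂Q/∂P = −69.2.
E = (-69.2) × (94.4/4758.02) = -1.37294…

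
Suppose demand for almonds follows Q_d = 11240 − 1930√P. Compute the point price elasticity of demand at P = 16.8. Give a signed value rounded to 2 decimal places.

-1.19

dQ_d/dP = −1930/(2√P) = -235.436. At P = 16.8, Q_d = 3329.35.
Ed = (dQ_d/dP)·(P/Q_d) = (-235.436) × (16.8/3329.35) = -1.1880…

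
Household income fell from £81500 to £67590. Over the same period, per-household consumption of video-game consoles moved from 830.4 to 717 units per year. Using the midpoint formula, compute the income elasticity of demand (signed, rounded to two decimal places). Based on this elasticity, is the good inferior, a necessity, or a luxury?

0.79; necessity

%ΔQ = (717 − 830.4)/[( 830.4 + 717)/2] = -113.4/773.7 = -0.146568…
%ΔIncome = (67590 − 81500)/[( 81500 + 67590)/2] = -13910/74545 = -0.186598…
E_income = (-113.4/773.7) / (-13910/74545) = 0.7854…
0 < E_income < 1 ⇒ normal good, necessity.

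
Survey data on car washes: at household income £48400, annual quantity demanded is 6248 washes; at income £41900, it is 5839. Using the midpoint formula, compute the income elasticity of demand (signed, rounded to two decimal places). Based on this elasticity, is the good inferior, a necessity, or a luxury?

0.47; necessity

%ΔQ = (5839 − 6248)/[( 6248 + 5839)/2] = -409/6043.5 = -0.067676…
%ΔIncome = (41900 − 48400)/[( 48400 + 41900)/2] = -6500/45150 = -0.143964…
E_income = (-409/6043.5) / (-6500/45150) = 0.4700…
0 < E_income < 1 ⇒ normal good, necessity.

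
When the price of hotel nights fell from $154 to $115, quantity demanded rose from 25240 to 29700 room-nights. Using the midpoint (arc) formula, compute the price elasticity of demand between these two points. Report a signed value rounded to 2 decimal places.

-0.56

%ΔQ = (29700 − 25240) / [(25240 + 29700)/2] = 4460/27470 = 0.162358…
%ΔP = (115 − 154) / [(154 + 115)/2] = -39/134.5 = -0.289962…
Arc Ed = %ΔQ / %ΔP = (4460/27470) / (-39/134.5) = -0.5599…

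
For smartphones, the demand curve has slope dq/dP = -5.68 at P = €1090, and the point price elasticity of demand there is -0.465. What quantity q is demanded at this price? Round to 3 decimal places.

13314.409

Ed = (dq/dP)·(P/q) ⇒ q = (dq/dP)·P/Ed = (-5.68)·1090/(-0.465) = 13314.40860…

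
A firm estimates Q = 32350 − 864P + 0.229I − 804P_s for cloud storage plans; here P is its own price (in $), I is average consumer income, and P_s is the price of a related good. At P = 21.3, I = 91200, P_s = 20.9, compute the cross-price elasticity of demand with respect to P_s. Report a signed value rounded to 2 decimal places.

-0.93

At the given values, Q = 32350 − 864(21.3) + 0.229(91200) − 804(20.9) = 18028.
∂Q/∂P_s = -804.
E = (-804) × (20.9/18028) = -0.9320…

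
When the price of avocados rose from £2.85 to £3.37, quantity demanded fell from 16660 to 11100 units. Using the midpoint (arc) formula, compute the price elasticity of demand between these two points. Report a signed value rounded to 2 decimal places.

%ΔQ = (11100 − 16660) / [(16660 + 11100)/2] = -5560/13880 = -0.400576…
%ΔP = (3.37 − 2.85) / [(2.85 + 3.37)/2] = 0.52/3.11 = 0.167202…
Arc Ed = %ΔQ / %ΔP = (-5560/13880) / (0.52/3.11) = -2.3957…

-2.40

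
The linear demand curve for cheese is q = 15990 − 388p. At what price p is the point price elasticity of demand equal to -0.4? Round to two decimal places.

Ed = −388p/(15990 − 388p). Set this equal to -0.4:
388p = 0.4·(15990 − 388p) ⇒ 388p(1 + 0.4) = 0.4·15990
p = 0.4·15990 / (388·1.4) = 11.7746…

11.77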